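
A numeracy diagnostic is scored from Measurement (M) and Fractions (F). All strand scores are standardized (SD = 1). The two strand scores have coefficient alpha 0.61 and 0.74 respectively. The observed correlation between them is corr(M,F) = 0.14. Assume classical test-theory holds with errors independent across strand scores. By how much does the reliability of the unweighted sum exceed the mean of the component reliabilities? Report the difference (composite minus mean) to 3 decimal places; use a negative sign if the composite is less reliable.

0.040

Var(sum) = 2 + 0.28 = 2.28; true-score variance = 1.35 + 0.28 = 1.63; composite reliability = 0.7149.
Mean component reliability = 0.6750.
Difference = 0.7149 − 0.6750 = 0.040.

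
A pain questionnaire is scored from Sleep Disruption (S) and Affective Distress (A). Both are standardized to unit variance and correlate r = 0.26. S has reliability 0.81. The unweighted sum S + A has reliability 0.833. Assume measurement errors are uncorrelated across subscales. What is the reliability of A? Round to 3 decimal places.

Var(S+A) = 2 + 2·0.26 = 2.520.
True-score variance = ρ_S + ρ_A + 2·0.26, so 0.833 = (0.81 + ρ_A + 0.52) / 2.520.
ρ_A = 0.833·2.520 − 0.81 − 0.52 = 0.769.

0.769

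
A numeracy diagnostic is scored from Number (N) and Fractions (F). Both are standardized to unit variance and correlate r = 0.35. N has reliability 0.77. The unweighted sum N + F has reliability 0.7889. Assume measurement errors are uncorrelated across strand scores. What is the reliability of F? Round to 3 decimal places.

0.660

Var(N+F) = 2 + 2·0.35 = 2.700.
True-score variance = ρ_N + ρ_F + 2·0.35, so 0.7889 = (0.77 + ρ_F + 0.70) / 2.700.
ρ_F = 0.7889·2.700 − 0.77 − 0.70 = 0.660.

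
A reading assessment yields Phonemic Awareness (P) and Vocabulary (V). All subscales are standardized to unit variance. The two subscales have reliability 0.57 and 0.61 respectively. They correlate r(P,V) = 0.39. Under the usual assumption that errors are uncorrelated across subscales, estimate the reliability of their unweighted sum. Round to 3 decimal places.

Var(P+V) = 2 + 2·[0.39] = 2 + 0.78 = 2.78.
Under uncorrelated errors the observed covariances equal the true-score covariances, so only the own-variance terms attenuate.
True-score variance = [0.57 + 0.61] + 0.78 = 1.18 + 0.78 = 1.96.
Reliability = 1.96 / 2.78 = 0.705.

0.705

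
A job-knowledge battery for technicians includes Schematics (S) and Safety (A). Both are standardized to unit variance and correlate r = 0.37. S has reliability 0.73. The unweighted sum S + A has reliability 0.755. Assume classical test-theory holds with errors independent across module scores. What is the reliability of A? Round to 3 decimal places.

0.599

Var(S+A) = 2 + 2·0.37 = 2.740.
True-score variance = ρ_S + ρ_A + 2·0.37, so 0.755 = (0.73 + ρ_A + 0.74) / 2.740.
ρ_A = 0.755·2.740 − 0.73 − 0.74 = 0.599.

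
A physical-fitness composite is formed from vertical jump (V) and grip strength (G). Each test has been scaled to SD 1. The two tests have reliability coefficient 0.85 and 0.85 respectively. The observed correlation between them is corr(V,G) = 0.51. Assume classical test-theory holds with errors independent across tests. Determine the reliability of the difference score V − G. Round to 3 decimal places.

0.694

Var(V−G) = 1 + 1 − 2·0.51 = 2 − 1.02 = 0.98.
With uncorrelated errors the cross-covariances are all true-score covariance, so they carry over unchanged; only the diagonal terms shrink to ρᵢσᵢ².
True-score variance = [0.85 + 0.85] − 1.02 = 1.7 − 1.02 = 0.68.
Reliability = 0.68 / 0.98 = 0.694.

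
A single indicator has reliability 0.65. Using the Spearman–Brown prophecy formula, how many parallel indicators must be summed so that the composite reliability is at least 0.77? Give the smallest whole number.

k ≥ ρ*(1−ρ₁)/(ρ₁(1−ρ*)) = 0.77·0.35 / (0.65·0.23) = 1.803.
Smallest integer k = 2.

2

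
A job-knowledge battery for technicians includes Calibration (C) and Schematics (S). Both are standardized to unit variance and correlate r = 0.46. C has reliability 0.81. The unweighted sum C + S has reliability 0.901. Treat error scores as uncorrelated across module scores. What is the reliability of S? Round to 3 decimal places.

0.901

Var(C+S) = 2 + 2·0.46 = 2.920.
True-score variance = ρ_C + ρ_S + 2·0.46, so 0.901 = (0.81 + ρ_S + 0.92) / 2.920.
ρ_S = 0.901·2.920 − 0.81 − 0.92 = 0.901.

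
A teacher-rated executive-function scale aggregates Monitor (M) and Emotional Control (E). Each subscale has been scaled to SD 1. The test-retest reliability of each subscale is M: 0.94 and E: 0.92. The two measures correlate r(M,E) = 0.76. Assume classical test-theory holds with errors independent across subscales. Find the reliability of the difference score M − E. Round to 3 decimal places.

0.708

Var(M−E) = 1 + 1 − 2·0.76 = 2 − 1.52 = 0.48.
Under uncorrelated errors the observed covariances equal the true-score covariances, so only the own-variance terms attenuate.
True-score variance = [0.94 + 0.92] − 1.52 = 1.86 − 1.52 = 0.34.
Reliability = 0.34 / 0.48 = 0.708.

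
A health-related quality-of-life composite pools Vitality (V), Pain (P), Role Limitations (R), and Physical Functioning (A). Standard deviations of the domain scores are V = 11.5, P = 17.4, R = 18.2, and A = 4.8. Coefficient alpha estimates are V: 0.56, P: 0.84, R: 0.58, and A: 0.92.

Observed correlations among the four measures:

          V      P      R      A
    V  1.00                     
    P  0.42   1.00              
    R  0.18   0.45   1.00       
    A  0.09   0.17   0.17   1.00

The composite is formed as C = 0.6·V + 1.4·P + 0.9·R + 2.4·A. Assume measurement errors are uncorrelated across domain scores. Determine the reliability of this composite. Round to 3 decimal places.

Var(C) = 0.6²·11.5² + 1.4²·17.4² + 0.9²·18.2² + 2.4²·4.8² + 2·[0.84·11.5·17.4·0.42 + 0.54·11.5·18.2·0.18 + 1.44·11.5·4.8·0.09 + 1.26·17.4·18.2·0.45 + 3.36·17.4·4.8·0.17 + 2.16·18.2·4.8·0.17] = 1042.03 + 714.872 = 1756.91.
Because errors are independent across components, Cov(Tᵢ,Tⱼ) = Cov(Xᵢ,Xⱼ); the off-diagonal part of the true-score variance is the same as above.
True-score variance = [0.6²·11.5²·0.56 + 1.4²·17.4²·0.84 + 0.9²·18.2²·0.58 + 2.4²·4.8²·0.92] + 714.872 = 802.836 + 714.872 = 1517.71.
Reliability = 1517.71 / 1756.91 = 0.864.

0.864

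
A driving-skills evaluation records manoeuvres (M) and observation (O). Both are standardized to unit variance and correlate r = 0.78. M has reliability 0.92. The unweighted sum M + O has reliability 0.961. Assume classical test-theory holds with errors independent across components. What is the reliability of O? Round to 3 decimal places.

Var(M+O) = 2 + 2·0.78 = 3.560.
True-score variance = ρ_M + ρ_O + 2·0.78, so 0.961 = (0.92 + ρ_O + 1.56) / 3.560.
ρ_O = 0.961·3.560 − 0.92 − 1.56 = 0.941.

0.941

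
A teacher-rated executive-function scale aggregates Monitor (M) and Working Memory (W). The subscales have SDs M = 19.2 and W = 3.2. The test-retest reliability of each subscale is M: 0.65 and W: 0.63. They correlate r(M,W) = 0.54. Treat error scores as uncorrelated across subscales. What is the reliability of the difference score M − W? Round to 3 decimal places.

0.575

Var(M−W) = 19.2² + 3.2² − 2·19.2·3.2·0.54 = 378.88 − 66.3552 = 312.525.
Because errors are independent across components, Cov(Tᵢ,Tⱼ) = Cov(Xᵢ,Xⱼ); the off-diagonal part of the true-score variance is the same as above.
True-score variance = [19.2²·0.65 + 3.2²·0.63] − 66.3552 = 246.067 − 66.3552 = 179.712.
Reliability = 179.712 / 312.525 = 0.575.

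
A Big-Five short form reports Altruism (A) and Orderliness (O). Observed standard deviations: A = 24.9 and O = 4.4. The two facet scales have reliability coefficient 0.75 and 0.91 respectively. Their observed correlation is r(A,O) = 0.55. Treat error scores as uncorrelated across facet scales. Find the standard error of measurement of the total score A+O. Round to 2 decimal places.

12.52

Var(total) = 639.37 + 120.516 = 759.886.
True-score variance = 482.625 + 120.516 = 603.141, so reliability = 0.7937.
Error variance = 759.886 − 603.141 = 156.745; SEM = √156.745 = 12.52.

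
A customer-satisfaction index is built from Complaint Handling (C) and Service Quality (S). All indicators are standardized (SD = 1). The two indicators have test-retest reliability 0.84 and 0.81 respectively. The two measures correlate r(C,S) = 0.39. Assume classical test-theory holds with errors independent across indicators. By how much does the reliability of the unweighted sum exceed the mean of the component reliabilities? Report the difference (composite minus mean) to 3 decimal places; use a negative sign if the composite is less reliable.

0.049

Var(sum) = 2 + 0.78 = 2.78; true-score variance = 1.65 + 0.78 = 2.43; composite reliability = 0.8741.
Mean component reliability = 0.8250.
Difference = 0.8741 − 0.8250 = 0.049.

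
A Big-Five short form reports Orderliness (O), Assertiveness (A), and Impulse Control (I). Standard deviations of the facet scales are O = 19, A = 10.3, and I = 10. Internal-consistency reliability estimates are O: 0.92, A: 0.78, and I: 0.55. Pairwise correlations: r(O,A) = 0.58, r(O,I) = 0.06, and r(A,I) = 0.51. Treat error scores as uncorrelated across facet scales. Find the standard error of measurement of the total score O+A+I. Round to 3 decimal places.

9.860

Var(total) = 567.09 + 354.872 = 921.962.
True-score variance = 469.87 + 354.872 = 824.742, so reliability = 0.8946.
Error variance = 921.962 − 824.742 = 97.2198; SEM = √97.2198 = 9.860.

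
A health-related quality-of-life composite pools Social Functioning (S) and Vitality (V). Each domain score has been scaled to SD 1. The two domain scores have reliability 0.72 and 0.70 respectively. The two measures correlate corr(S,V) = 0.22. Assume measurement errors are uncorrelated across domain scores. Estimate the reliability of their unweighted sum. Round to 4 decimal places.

0.7623

Var(S+V) = 2 + 2·[0.22] = 2 + 0.44 = 2.44.
Under uncorrelated errors the observed covariances equal the true-score covariances, so only the own-variance terms attenuate.
True-score variance = [0.72 + 0.70] + 0.44 = 1.42 + 0.44 = 1.86.
Reliability = 1.86 / 2.44 = 0.7623.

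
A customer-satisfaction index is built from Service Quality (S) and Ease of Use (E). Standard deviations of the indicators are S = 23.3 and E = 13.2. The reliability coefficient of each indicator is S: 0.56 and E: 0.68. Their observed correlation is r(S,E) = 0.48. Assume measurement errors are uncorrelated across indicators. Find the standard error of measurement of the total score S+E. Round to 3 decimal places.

Var(total) = 717.13 + 295.258 = 1012.39.
True-score variance = 422.502 + 295.258 = 717.759, so reliability = 0.7090.
Error variance = 1012.39 − 717.759 = 294.628; SEM = √294.628 = 17.165.

17.165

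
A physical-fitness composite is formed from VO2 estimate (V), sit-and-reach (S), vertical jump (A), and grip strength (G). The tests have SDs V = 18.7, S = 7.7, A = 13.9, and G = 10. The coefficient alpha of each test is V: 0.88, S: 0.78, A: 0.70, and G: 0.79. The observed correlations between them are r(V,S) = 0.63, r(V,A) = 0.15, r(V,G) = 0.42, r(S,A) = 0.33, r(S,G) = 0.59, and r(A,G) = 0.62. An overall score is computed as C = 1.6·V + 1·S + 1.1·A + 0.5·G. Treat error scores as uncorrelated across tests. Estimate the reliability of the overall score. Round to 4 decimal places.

Var(C) = 1.6²·18.7² + 7.7² + 1.1²·13.9² + 0.5²·10² + 2·[1.6·18.7·7.7·0.63 + 1.76·18.7·13.9·0.15 + 0.8·18.7·10·0.42 + 1.1·7.7·13.9·0.33 + 0.5·7.7·10·0.59 + 0.55·13.9·10·0.62] = 1213.28 + 771.123 = 1984.4.
Under uncorrelated errors the observed covariances equal the true-score covariances, so only the own-variance terms attenuate.
True-score variance = [1.6²·18.7²·0.88 + 7.7²·0.78 + 1.1²·13.9²·0.70 + 0.5²·10²·0.79] + 771.123 = 1017.43 + 771.123 = 1788.55.
Reliability = 1788.55 / 1984.4 = 0.9013.

0.9013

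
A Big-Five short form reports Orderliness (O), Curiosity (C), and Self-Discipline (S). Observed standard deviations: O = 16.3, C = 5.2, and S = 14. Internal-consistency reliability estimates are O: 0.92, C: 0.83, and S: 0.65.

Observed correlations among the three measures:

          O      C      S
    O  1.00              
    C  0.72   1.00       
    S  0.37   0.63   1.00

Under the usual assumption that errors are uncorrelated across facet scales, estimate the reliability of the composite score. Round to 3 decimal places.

Var(O+C+S) = 16.3² + 5.2² + 14² + 2·[16.3·5.2·0.72 + 16.3·14·0.37 + 5.2·14·0.63] = 488.73 + 382.65 = 871.38.
Because errors are independent across components, Cov(Tᵢ,Tⱼ) = Cov(Xᵢ,Xⱼ); the off-diagonal part of the true-score variance is the same as above.
True-score variance = [16.3²·0.92 + 5.2²·0.83 + 14²·0.65] + 382.65 = 394.278 + 382.65 = 776.928.
Reliability = 776.928 / 871.38 = 0.892.

0.892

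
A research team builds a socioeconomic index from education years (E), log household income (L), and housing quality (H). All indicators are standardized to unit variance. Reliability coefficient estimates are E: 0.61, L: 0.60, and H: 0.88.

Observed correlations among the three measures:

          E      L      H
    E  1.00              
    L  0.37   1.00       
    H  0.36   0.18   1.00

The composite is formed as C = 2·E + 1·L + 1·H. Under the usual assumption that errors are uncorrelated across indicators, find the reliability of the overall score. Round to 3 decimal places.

0.776

Var(C) = 2² + 1 + 1 + 2·[2·0.37 + 2·0.36 + 0.18] = 6 + 3.28 = 9.28.
Because errors are independent across components, Cov(Tᵢ,Tⱼ) = Cov(Xᵢ,Xⱼ); the off-diagonal part of the true-score variance is the same as above.
True-score variance = [2²·0.61 + 0.60 + 0.88] + 3.28 = 3.92 + 3.28 = 7.2.
Reliability = 7.2 / 9.28 = 0.776.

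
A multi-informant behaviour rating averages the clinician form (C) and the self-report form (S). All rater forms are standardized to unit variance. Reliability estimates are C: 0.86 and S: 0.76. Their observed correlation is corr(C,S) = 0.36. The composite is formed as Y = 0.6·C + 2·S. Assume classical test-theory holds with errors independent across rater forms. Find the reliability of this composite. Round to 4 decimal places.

Var(Y) = 0.6² + 2² + 2·[1.2·0.36] = 4.36 + 0.864 = 5.224.
With uncorrelated errors the cross-covariances are all true-score covariance, so they carry over unchanged; only the diagonal terms shrink to ρᵢσᵢ².
True-score variance = [0.6²·0.86 + 2²·0.76] + 0.864 = 3.3496 + 0.864 = 4.2136.
Reliability = 4.2136 / 5.224 = 0.8066.

0.8066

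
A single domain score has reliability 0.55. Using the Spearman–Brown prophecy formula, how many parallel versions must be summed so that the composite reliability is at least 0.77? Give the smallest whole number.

k ≥ ρ*(1−ρ₁)/(ρ₁(1−ρ*)) = 0.77·0.45 / (0.55·0.23) = 2.739.
Smallest integer k = 3.

3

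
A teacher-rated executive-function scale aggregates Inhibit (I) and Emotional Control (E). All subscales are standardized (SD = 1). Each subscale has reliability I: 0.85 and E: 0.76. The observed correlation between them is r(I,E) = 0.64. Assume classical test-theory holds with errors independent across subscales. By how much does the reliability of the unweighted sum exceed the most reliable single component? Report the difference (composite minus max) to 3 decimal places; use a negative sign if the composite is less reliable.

Var(sum) = 2 + 1.28 = 3.28; true-score variance = 1.61 + 1.28 = 2.89; composite reliability = 0.8811.
Max component reliability = 0.8500.
Difference = 0.8811 − 0.8500 = 0.031.

0.031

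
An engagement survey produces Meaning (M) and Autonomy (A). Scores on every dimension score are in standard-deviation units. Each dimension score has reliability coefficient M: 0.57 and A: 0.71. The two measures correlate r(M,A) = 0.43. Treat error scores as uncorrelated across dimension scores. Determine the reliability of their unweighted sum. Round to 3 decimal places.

Var(M+A) = 2 + 2·[0.43] = 2 + 0.86 = 2.86.
Under uncorrelated errors the observed covariances equal the true-score covariances, so only the own-variance terms attenuate.
True-score variance = [0.57 + 0.71] + 0.86 = 1.28 + 0.86 = 2.14.
Reliability = 2.14 / 2.86 = 0.748.

0.748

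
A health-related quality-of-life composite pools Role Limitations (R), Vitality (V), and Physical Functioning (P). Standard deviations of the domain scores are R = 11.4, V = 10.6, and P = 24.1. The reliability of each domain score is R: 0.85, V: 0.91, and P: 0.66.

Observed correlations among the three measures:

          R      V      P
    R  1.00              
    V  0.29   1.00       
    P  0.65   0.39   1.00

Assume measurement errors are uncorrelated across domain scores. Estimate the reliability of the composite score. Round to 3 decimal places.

0.843

Var(R+V+P) = 11.4² + 10.6² + 24.1² + 2·[11.4·10.6·0.29 + 11.4·24.1·0.65 + 10.6·24.1·0.39] = 823.13 + 626.508 = 1449.64.
Under uncorrelated errors the observed covariances equal the true-score covariances, so only the own-variance terms attenuate.
True-score variance = [11.4²·0.85 + 10.6²·0.91 + 24.1²·0.66] + 626.508 = 596.048 + 626.508 = 1222.56.
Reliability = 1222.56 / 1449.64 = 0.843.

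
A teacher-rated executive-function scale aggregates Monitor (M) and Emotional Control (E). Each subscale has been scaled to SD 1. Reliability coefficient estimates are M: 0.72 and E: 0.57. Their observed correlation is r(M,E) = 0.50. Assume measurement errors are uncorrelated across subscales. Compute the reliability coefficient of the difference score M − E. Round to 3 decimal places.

0.290

Var(M−E) = 1 + 1 − 2·0.50 = 2 − 1 = 1.
Under uncorrelated errors the observed covariances equal the true-score covariances, so only the own-variance terms attenuate.
True-score variance = [0.72 + 0.57] − 1 = 1.29 − 1 = 0.29.
Reliability = 0.29 / 1 = 0.290.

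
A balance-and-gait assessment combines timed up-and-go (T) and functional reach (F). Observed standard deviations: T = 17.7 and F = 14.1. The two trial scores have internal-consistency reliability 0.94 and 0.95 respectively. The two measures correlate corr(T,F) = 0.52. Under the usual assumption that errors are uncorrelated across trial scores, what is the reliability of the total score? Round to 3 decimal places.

0.963

Var(T+F) = 17.7² + 14.1² + 2·[17.7·14.1·0.52] = 512.1 + 259.553 = 771.653.
With uncorrelated errors the cross-covariances are all true-score covariance, so they carry over unchanged; only the diagonal terms shrink to ρᵢσᵢ².
True-score variance = [17.7²·0.94 + 14.1²·0.95] + 259.553 = 483.362 + 259.553 = 742.915.
Reliability = 742.915 / 771.653 = 0.963.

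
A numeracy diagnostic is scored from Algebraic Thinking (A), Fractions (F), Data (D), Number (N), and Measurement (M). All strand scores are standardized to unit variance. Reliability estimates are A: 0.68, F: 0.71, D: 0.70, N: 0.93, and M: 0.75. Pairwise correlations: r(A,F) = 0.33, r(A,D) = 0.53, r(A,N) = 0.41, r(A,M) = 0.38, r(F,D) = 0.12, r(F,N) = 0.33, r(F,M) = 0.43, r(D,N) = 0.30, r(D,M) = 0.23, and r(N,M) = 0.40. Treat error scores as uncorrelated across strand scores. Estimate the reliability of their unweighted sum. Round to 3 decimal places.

0.897

Var(A+F+D+N+M) = 5 + 2·[0.33 + 0.53 + 0.41 + 0.38 + 0.12 + 0.33 + 0.43 + 0.30 + 0.23 + 0.40] = 5 + 6.92 = 11.92.
Under uncorrelated errors the observed covariances equal the true-score covariances, so only the own-variance terms attenuate.
True-score variance = [0.68 + 0.71 + 0.70 + 0.93 + 0.75] + 6.92 = 3.77 + 6.92 = 10.69.
Reliability = 10.69 / 11.92 = 0.897.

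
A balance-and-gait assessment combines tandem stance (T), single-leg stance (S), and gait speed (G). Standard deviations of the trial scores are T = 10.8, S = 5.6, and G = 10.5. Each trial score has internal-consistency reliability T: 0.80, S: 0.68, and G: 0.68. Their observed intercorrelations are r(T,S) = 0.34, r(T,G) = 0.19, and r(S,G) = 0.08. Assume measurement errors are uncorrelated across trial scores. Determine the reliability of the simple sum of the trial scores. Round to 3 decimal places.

0.805

Var(T+S+G) = 10.8² + 5.6² + 10.5² + 2·[10.8·5.6·0.34 + 10.8·10.5·0.19 + 5.6·10.5·0.08] = 258.25 + 93.6264 = 351.876.
Because errors are independent across components, Cov(Tᵢ,Tⱼ) = Cov(Xᵢ,Xⱼ); the off-diagonal part of the true-score variance is the same as above.
True-score variance = [10.8²·0.80 + 5.6²·0.68 + 10.5²·0.68] + 93.6264 = 189.607 + 93.6264 = 283.233.
Reliability = 283.233 / 351.876 = 0.805.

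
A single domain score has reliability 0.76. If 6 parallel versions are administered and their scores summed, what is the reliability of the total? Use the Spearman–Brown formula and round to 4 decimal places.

0.9500

ρ_k = kρ / (1 + (k−1)ρ) = 6·0.76 / (1 + 5·0.76) = 4.560 / 4.800 = 0.9500.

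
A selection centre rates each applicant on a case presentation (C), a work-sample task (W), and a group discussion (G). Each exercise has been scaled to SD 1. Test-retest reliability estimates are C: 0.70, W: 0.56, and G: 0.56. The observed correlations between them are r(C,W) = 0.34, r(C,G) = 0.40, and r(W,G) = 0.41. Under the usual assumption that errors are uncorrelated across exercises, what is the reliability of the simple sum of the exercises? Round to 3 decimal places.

0.777

Var(C+W+G) = 3 + 2·[0.34 + 0.40 + 0.41] = 3 + 2.3 = 5.3.
Under uncorrelated errors the observed covariances equal the true-score covariances, so only the own-variance terms attenuate.
True-score variance = [0.70 + 0.56 + 0.56] + 2.3 = 1.82 + 2.3 = 4.12.
Reliability = 4.12 / 5.3 = 0.777.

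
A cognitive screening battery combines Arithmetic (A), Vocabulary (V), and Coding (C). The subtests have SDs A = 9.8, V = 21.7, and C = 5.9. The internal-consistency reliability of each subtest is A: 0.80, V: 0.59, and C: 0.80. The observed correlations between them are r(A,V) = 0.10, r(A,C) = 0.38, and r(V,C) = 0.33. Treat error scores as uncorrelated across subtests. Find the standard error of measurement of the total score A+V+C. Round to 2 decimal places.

Var(total) = 601.74 + 170.975 = 772.715.
True-score variance = 382.505 + 170.975 = 553.48, so reliability = 0.7163.
Error variance = 772.715 − 553.48 = 219.235; SEM = √219.235 = 14.81.

14.81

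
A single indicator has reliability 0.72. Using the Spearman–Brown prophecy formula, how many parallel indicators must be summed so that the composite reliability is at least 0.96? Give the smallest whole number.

10

k ≥ ρ*(1−ρ₁)/(ρ₁(1−ρ*)) = 0.96·0.28 / (0.72·0.04) = 9.333.
Smallest integer k = 10.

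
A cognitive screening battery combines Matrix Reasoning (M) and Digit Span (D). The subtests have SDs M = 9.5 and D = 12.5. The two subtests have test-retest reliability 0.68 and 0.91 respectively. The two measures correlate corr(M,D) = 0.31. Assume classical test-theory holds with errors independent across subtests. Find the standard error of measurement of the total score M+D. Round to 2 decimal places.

6.55

Var(total) = 246.5 + 73.625 = 320.125.
True-score variance = 203.558 + 73.625 = 277.183, so reliability = 0.8659.
Error variance = 320.125 − 277.183 = 42.9425; SEM = √42.9425 = 6.55.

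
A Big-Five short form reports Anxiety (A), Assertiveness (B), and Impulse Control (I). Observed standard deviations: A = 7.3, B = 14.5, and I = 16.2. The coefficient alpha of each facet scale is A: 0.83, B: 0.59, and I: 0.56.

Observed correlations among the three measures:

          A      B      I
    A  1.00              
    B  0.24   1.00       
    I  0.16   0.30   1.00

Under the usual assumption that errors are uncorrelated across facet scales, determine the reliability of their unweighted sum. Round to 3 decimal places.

0.721

Var(A+B+I) = 7.3² + 14.5² + 16.2² + 2·[7.3·14.5·0.24 + 7.3·16.2·0.16 + 14.5·16.2·0.30] = 525.98 + 229.591 = 755.571.
With uncorrelated errors the cross-covariances are all true-score covariance, so they carry over unchanged; only the diagonal terms shrink to ρᵢσᵢ².
True-score variance = [7.3²·0.83 + 14.5²·0.59 + 16.2²·0.56] + 229.591 = 315.245 + 229.591 = 544.836.
Reliability = 544.836 / 755.571 = 0.721.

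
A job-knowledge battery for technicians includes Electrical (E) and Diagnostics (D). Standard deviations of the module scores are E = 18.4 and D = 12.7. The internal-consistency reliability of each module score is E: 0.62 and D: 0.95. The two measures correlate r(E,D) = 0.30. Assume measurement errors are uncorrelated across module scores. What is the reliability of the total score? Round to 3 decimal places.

0.786

Var(E+D) = 18.4² + 12.7² + 2·[18.4·12.7·0.30] = 499.85 + 140.208 = 640.058.
Under uncorrelated errors the observed covariances equal the true-score covariances, so only the own-variance terms attenuate.
True-score variance = [18.4²·0.62 + 12.7²·0.95] + 140.208 = 363.133 + 140.208 = 503.341.
Reliability = 503.341 / 640.058 = 0.786.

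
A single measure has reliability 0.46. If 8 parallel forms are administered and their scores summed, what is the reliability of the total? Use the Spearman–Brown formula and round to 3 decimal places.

ρ_k = kρ / (1 + (k−1)ρ) = 8·0.46 / (1 + 7·0.46) = 3.680 / 4.220 = 0.872.

0.872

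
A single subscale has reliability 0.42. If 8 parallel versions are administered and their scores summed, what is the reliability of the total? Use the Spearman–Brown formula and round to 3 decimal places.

ρ_k = kρ / (1 + (k−1)ρ) = 8·0.42 / (1 + 7·0.42) = 3.360 / 3.940 = 0.853.

0.853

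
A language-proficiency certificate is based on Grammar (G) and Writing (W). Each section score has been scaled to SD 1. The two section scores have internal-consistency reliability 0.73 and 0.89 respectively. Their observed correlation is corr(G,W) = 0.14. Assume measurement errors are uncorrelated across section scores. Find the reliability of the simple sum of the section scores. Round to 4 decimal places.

Var(G+W) = 2 + 2·[0.14] = 2 + 0.28 = 2.28.
Because errors are independent across components, Cov(Tᵢ,Tⱼ) = Cov(Xᵢ,Xⱼ); the off-diagonal part of the true-score variance is the same as above.
True-score variance = [0.73 + 0.89] + 0.28 = 1.62 + 0.28 = 1.9.
Reliability = 1.9 / 2.28 = 0.8333.

0.8333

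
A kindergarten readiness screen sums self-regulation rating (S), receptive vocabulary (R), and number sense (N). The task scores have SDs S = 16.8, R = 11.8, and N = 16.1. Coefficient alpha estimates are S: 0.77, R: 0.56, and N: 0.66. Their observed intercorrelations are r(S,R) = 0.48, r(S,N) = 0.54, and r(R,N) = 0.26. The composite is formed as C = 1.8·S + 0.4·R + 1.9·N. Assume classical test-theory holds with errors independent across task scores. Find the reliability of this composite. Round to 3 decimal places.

0.825

Var(C) = 1.8²·16.8² + 0.4²·11.8² + 1.9²·16.1² + 2·[0.72·16.8·11.8·0.48 + 3.42·16.8·16.1·0.54 + 0.76·11.8·16.1·0.26] = 1872.48 + 1211.15 = 3083.63.
Under uncorrelated errors the observed covariances equal the true-score covariances, so only the own-variance terms attenuate.
True-score variance = [1.8²·16.8²·0.77 + 0.4²·11.8²·0.56 + 1.9²·16.1²·0.66] + 1211.15 = 1334.2 + 1211.15 = 2545.35.
Reliability = 2545.35 / 3083.63 = 0.825.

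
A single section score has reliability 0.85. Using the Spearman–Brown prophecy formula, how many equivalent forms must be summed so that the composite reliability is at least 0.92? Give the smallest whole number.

k ≥ ρ*(1−ρ₁)/(ρ₁(1−ρ*)) = 0.92·0.15 / (0.85·0.08) = 2.029.
Smallest integer k = 3.

3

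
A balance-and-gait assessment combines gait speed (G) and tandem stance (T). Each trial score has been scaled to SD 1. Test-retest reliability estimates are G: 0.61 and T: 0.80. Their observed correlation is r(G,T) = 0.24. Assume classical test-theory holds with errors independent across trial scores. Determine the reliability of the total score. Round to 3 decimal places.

Var(G+T) = 2 + 2·[0.24] = 2 + 0.48 = 2.48.
With uncorrelated errors the cross-covariances are all true-score covariance, so they carry over unchanged; only the diagonal terms shrink to ρᵢσᵢ².
True-score variance = [0.61 + 0.80] + 0.48 = 1.41 + 0.48 = 1.89.
Reliability = 1.89 / 2.48 = 0.762.

0.762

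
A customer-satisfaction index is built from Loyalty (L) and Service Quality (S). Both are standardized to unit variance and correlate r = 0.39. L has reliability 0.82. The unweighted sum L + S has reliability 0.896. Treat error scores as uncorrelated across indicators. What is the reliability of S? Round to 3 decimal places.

0.891

Var(L+S) = 2 + 2·0.39 = 2.780.
True-score variance = ρ_L + ρ_S + 2·0.39, so 0.896 = (0.82 + ρ_S + 0.78) / 2.780.
ρ_S = 0.896·2.780 − 0.82 − 0.78 = 0.891.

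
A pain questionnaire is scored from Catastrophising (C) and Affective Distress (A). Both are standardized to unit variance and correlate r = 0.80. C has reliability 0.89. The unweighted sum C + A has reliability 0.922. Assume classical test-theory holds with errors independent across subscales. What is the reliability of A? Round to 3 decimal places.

Var(C+A) = 2 + 2·0.80 = 3.600.
True-score variance = ρ_C + ρ_A + 2·0.80, so 0.922 = (0.89 + ρ_A + 1.60) / 3.600.
ρ_A = 0.922·3.600 − 0.89 − 1.60 = 0.829.

0.829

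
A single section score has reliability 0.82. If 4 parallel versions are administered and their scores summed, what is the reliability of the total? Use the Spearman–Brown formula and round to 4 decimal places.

0.9480

ρ_k = kρ / (1 + (k−1)ρ) = 4·0.82 / (1 + 3·0.82) = 3.280 / 3.460 = 0.9480.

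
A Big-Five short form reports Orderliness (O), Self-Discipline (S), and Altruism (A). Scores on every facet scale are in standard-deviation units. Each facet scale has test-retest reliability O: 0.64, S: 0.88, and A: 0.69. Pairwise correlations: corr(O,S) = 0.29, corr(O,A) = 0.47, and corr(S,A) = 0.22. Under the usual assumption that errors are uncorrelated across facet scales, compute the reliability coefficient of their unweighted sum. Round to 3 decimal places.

0.841

Var(O+S+A) = 3 + 2·[0.29 + 0.47 + 0.22] = 3 + 1.96 = 4.96.
Under uncorrelated errors the observed covariances equal the true-score covariances, so only the own-variance terms attenuate.
True-score variance = [0.64 + 0.88 + 0.69] + 1.96 = 2.21 + 1.96 = 4.17.
Reliability = 4.17 / 4.96 = 0.841.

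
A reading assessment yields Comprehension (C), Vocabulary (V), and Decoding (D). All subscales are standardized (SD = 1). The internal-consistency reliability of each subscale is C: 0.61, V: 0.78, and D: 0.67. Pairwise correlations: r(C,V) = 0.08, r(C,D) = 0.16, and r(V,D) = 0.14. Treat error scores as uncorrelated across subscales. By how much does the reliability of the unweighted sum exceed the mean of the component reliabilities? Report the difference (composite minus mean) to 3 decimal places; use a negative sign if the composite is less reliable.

0.063

Var(sum) = 3 + 0.76 = 3.76; true-score variance = 2.06 + 0.76 = 2.82; composite reliability = 0.7500.
Mean component reliability = 0.6867.
Difference = 0.7500 − 0.6867 = 0.063.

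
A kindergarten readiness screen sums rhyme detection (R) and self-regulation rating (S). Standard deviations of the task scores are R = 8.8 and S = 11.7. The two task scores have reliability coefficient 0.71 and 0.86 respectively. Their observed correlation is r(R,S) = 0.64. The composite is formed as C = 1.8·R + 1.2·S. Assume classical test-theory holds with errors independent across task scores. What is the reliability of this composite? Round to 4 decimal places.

0.8630

Var(C) = 1.8²·8.8² + 1.2²·11.7² + 2·[2.16·8.8·11.7·0.64] = 448.027 + 284.664 = 732.691.
Under uncorrelated errors the observed covariances equal the true-score covariances, so only the own-variance terms attenuate.
True-score variance = [1.8²·8.8²·0.71 + 1.2²·11.7²·0.86] + 284.664 = 347.668 + 284.664 = 632.331.
Reliability = 632.331 / 732.691 = 0.8630.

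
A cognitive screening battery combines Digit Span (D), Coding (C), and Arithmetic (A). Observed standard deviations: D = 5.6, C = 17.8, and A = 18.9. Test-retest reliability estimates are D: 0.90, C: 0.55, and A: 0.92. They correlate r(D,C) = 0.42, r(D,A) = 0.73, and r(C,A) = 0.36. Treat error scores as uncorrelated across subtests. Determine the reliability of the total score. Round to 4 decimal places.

Var(D+C+A) = 5.6² + 17.8² + 18.9² + 2·[5.6·17.8·0.42 + 5.6·18.9·0.73 + 17.8·18.9·0.36] = 705.41 + 480.48 = 1185.89.
Under uncorrelated errors the observed covariances equal the true-score covariances, so only the own-variance terms attenuate.
True-score variance = [5.6²·0.90 + 17.8²·0.55 + 18.9²·0.92] + 480.48 = 531.119 + 480.48 = 1011.6.
Reliability = 1011.6 / 1185.89 = 0.8530.

0.8530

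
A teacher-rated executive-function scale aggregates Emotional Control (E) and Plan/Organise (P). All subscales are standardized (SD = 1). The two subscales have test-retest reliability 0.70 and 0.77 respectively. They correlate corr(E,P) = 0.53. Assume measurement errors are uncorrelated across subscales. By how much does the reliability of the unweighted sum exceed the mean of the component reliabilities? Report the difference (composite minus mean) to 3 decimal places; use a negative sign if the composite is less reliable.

0.092

Var(sum) = 2 + 1.06 = 3.06; true-score variance = 1.47 + 1.06 = 2.53; composite reliability = 0.8268.
Mean component reliability = 0.7350.
Difference = 0.8268 − 0.7350 = 0.092.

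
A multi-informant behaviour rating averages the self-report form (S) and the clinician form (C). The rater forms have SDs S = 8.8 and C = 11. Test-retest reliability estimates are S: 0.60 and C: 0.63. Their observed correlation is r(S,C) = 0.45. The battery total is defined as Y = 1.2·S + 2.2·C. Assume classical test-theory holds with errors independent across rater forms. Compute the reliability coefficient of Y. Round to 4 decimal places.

Var(Y) = 1.2²·8.8² + 2.2²·11² + 2·[2.64·8.8·11·0.45] = 697.154 + 229.997 = 927.15.
Because errors are independent across components, Cov(Tᵢ,Tⱼ) = Cov(Xᵢ,Xⱼ); the off-diagonal part of the true-score variance is the same as above.
True-score variance = [1.2²·8.8²·0.60 + 2.2²·11²·0.63] + 229.997 = 435.861 + 229.997 = 665.858.
Reliability = 665.858 / 927.15 = 0.7182.

0.7182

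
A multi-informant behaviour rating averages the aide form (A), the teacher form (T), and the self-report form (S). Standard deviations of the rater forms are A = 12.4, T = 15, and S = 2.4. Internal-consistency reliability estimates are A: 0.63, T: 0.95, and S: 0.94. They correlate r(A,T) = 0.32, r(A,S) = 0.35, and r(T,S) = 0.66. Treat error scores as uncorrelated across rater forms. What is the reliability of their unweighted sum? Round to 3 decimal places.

0.880

Var(A+T+S) = 12.4² + 15² + 2.4² + 2·[12.4·15·0.32 + 12.4·2.4·0.35 + 15·2.4·0.66] = 384.52 + 187.392 = 571.912.
Because errors are independent across components, Cov(Tᵢ,Tⱼ) = Cov(Xᵢ,Xⱼ); the off-diagonal part of the true-score variance is the same as above.
True-score variance = [12.4²·0.63 + 15²·0.95 + 2.4²·0.94] + 187.392 = 316.033 + 187.392 = 503.425.
Reliability = 503.425 / 571.912 = 0.880.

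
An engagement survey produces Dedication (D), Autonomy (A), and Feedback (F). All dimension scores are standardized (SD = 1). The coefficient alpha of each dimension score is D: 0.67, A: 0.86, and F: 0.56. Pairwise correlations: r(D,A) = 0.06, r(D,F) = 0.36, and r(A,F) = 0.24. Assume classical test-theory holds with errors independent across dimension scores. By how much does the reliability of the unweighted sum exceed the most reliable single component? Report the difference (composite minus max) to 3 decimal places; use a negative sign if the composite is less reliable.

Var(sum) = 3 + 1.32 = 4.32; true-score variance = 2.09 + 1.32 = 3.41; composite reliability = 0.7894.
Max component reliability = 0.8600.
Difference = 0.7894 − 0.8600 = -0.071.

-0.071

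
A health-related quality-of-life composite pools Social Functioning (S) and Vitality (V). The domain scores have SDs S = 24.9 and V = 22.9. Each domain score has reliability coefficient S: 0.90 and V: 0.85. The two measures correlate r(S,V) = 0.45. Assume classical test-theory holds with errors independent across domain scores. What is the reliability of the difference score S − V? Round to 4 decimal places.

Var(S−V) = 24.9² + 22.9² − 2·24.9·22.9·0.45 = 1144.42 − 513.189 = 631.231.
With uncorrelated errors the cross-covariances are all true-score covariance, so they carry over unchanged; only the diagonal terms shrink to ρᵢσᵢ².
True-score variance = [24.9²·0.90 + 22.9²·0.85] − 513.189 = 1003.76 − 513.189 = 490.568.
Reliability = 490.568 / 631.231 = 0.7772.

0.7772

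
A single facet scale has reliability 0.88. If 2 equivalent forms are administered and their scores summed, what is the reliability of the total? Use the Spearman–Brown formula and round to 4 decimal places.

0.9362

ρ_k = kρ / (1 + (k−1)ρ) = 2·0.88 / (1 + 1·0.88) = 1.760 / 1.880 = 0.9362.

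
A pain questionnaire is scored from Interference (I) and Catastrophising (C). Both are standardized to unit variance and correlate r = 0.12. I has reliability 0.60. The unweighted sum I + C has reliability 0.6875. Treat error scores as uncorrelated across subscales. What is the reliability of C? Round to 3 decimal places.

0.700

Var(I+C) = 2 + 2·0.12 = 2.240.
True-score variance = ρ_I + ρ_C + 2·0.12, so 0.6875 = (0.60 + ρ_C + 0.24) / 2.240.
ρ_C = 0.6875·2.240 − 0.60 − 0.24 = 0.700.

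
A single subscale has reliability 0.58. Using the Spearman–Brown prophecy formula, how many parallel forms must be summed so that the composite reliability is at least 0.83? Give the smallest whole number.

k ≥ ρ*(1−ρ₁)/(ρ₁(1−ρ*)) = 0.83·0.42 / (0.58·0.17) = 3.535.
Smallest integer k = 4.

4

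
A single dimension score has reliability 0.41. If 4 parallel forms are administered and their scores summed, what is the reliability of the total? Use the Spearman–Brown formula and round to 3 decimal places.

ρ_k = kρ / (1 + (k−1)ρ) = 4·0.41 / (1 + 3·0.41) = 1.640 / 2.230 = 0.735.

0.735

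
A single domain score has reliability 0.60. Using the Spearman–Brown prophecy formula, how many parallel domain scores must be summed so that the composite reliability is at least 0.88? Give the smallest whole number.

k ≥ ρ*(1−ρ₁)/(ρ₁(1−ρ*)) = 0.88·0.40 / (0.60·0.12) = 4.889.
Smallest integer k = 5.

5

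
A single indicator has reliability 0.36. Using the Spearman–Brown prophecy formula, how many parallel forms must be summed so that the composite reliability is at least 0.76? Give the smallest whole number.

k ≥ ρ*(1−ρ₁)/(ρ₁(1−ρ*)) = 0.76·0.64 / (0.36·0.24) = 5.630.
Smallest integer k = 6.

6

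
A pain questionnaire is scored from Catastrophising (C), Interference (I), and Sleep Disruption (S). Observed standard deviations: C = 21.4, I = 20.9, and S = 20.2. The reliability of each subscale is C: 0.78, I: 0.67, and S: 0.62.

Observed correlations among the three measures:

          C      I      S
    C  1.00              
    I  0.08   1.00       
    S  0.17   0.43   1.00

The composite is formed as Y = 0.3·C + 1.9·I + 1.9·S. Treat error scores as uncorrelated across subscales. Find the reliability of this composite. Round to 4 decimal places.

0.7594

Var(Y) = 0.3²·21.4² + 1.9²·20.9² + 1.9²·20.2² + 2·[0.57·21.4·20.9·0.08 + 0.57·21.4·20.2·0.17 + 3.61·20.9·20.2·0.43] = 3091.12 + 1435.27 = 4526.39.
Under uncorrelated errors the observed covariances equal the true-score covariances, so only the own-variance terms attenuate.
True-score variance = [0.3²·21.4²·0.78 + 1.9²·20.9²·0.67 + 1.9²·20.2²·0.62] + 1435.27 = 2001.94 + 1435.27 = 3437.2.
Reliability = 3437.2 / 4526.39 = 0.7594.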